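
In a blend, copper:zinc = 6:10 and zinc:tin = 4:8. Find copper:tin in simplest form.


Given a:b = 6:10 and b:c = 4:8
Make b consistent. Multiply first ratio by 4: a:b = 24:40
Multiply second ratio by 10: b:c = 40:80
Now b = 40 in both, so a:b:c = 24:40:80
Therefore a:c = 24:80
Simplify by GCD: a:c = 3:10

3:10


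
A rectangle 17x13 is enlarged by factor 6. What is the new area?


Original dimensions: 17 x 13
Enlargement factor = 6
New width = 17 * 6 = 102
New height = 13 * 6 = 78
New area = 102 * 78 = 7956

7956


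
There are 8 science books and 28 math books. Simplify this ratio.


Find GCD(8, 28)
GCD = 4
Divide both by 4: 8/4 = 2, 28/4 = 7
Simplified ratio = 2:7

2:7


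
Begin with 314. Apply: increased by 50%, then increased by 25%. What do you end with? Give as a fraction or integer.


Start: 314
Step 1: increase by 50% => multiply by 150/100
  314 * 150/100 = 471
Step 2: increase by 25% => multiply by 125/100
  471 * 125/100 = 2355/4
Final value = 2355/4

2355/4


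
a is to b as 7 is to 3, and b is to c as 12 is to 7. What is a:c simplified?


Given a:b = 7:3 and b:c = 12:7
Make b consistent. Multiply first ratio by 12: a:b = 84:36
Multiply second ratio by 3: b:c = 36:21
Now b = 36 in both, so a:b:c = 84:36:21
Therefore a:c = 84:21
Simplify by GCD: a:c = 4:1

4:1


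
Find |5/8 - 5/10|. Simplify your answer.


Simplify: 5/8 = 5/8 and 5/10 = 1/2
Find common denominator: LCD = 8
Convert: 5/8 and 4/8
Difference = |5 - 4|/8 = 1/8
Simplified = 1/8

1/8


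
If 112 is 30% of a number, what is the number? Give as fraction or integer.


Given: 112 is 30% of the whole
Set up: 112 = 30/100 * whole
whole = 112 * 100 / 30
whole = 11200 / 30
whole = 1120/3

1120/3


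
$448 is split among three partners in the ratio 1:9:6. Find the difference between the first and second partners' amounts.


Total parts = 1 + 9 + 6 = 16
Value per part = 448 / 16 = 28
Shares: 1*28=28, 9*28=252, 6*28=168
First share = 28, second share = 252
Difference = |28 - 252| = 224

224


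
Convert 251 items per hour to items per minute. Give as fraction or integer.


Converting from per hour to per minute
Rate = 251 items per hour
Divide by 60: 251/60
= 251/60 items per minute

251/60


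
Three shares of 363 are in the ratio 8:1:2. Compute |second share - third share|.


Total parts = 8 + 1 + 2 = 11
Value per part = 363 / 11 = 33
Shares: 8*33=264, 1*33=33, 2*33=66
Second share = 33, third share = 66
Difference = |33 - 66| = 33

33


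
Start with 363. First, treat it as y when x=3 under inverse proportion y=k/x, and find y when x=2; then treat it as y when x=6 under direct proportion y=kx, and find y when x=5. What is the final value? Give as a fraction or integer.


Start with 363.
Step 1: Inverse prop: k = (363)*3; new y = k/2 = 363*3/2 = 1089/2
Step 2: Direct prop: k = (1089/2)/6; new y = k*5 = 1089/2*5/6 = 1815/4
Final result = 1815/4

1815/4


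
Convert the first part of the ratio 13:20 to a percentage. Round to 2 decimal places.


Total parts = 13 + 20 = 33
First part fraction = 13/33
Percentage = (13/33) * 100
= 0.393939 * 100
= 39.39%

39.39


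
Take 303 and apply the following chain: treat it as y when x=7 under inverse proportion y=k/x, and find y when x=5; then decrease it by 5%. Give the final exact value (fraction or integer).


Start with 303.
Step 1: Inverse prop: k = (303)*7; new y = k/5 = 303*7/5 = 2121/5
Step 2: Decrease by 5%: 2121/5 * 95/100 = 40299/100
Final result = 40299/100

40299/100


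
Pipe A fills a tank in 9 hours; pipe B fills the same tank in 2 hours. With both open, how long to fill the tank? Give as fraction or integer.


Rate of A = 1/9 job per hour
Rate of B = 1/2 job per hour
Combined rate = 1/9 + 1/2
Find common denominator: (2 + 9)/(9*2) = 11/18
Combined rate = 11/18 job per hour
Time together = 1 / (11/18) = 18/11 hours

18/11


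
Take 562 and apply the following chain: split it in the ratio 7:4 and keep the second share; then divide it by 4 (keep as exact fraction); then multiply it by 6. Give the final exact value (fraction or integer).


Start with 562.
Step 1: Split 7:4, second share = 562 * 4/11 = 2248/11
Step 2: Divide by 4: 2248/11 / 4 = 562/11
Step 3: Multiply by 6: 562/11 * 6 = 3372/11
Final result = 3372/11

3372/11


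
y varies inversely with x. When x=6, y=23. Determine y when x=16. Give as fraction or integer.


Inverse proportion: y = k/x
Find k: k = 6 * 23 = 138
Compute y at x=16: y = 138/16
y = 69/8

69/8


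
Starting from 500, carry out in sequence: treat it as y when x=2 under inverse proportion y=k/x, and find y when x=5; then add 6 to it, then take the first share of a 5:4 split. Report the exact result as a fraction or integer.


Start with 500.
Step 1: Inverse prop: k = (500)*2; new y = k/5 = 500*2/5 = 200
Step 2: Add 6: 200+6=206; split 5:4 first = 206*5/9 = 1030/9
Final result = 1030/9

1030/9


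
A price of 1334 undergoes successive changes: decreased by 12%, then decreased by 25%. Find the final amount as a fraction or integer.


Start: 1334
Step 1: decrease by 12% => multiply by 88/100
  1334 * 88/100 = 29348/25
Step 2: decrease by 25% => multiply by 75/100
  29348/25 * 75/100 = 22011/25
Final value = 22011/25

22011/25


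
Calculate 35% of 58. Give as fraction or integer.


Compute 35% of 58
Convert percentage: 35% = 35/100
Multiply: 58 * 35/100
= 2030/100
= 203/10

203/10


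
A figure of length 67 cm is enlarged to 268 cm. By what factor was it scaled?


Original length = 67 cm
Scaled length = 268 cm
Scale factor = 268 / 67
= 4

4


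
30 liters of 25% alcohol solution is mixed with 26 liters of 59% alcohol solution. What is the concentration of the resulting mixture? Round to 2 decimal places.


Solute in mixture 1 = 25% of 30 L = 30*25/100 = 15/2 L
Solute in mixture 2 = 59% of 26 L = 26*59/100 = 767/50 L
Total solute = 15/2 + 767/50 = 571/25 L
Total volume = 30 + 26 = 56 L
Final concentration = 571/25/56 * 100 = 40.79%

40.79


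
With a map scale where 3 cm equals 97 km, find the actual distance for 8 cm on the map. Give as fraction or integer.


Map scale: 3 cm = 97 km
Measured distance on map = 8 cm
Set up proportion: 8 * 97 / 3
= 776 / 3
= 776/3 km

776/3


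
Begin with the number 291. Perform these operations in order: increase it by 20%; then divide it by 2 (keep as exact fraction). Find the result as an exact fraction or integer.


Start with 291.
Step 1: Increase by 20%: 291 * 120/100 = 1746/5
Step 2: Divide by 2: 1746/5 / 2 = 873/5
Final result = 873/5

873/5


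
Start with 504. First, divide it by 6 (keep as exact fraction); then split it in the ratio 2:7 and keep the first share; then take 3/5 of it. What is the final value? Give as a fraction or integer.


Start with 504.
Step 1: Divide by 6: 504 / 6 = 84
Step 2: Split 2:7, first share = 84 * 2/9 = 56/3
Step 3: Take 3/5: 56/3 * 3/5 = 56/5
Final result = 56/5

56/5


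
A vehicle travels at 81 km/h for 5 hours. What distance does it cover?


Using distance = speed * time
Speed = 81 km/h
Time = 5 hours
Distance = 81 * 5
= 405 km

405


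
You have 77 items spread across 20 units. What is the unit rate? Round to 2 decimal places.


Total items = 77
Number of units = 20
Unit rate = 77 / 20
= 3.85 items per unit

3.85


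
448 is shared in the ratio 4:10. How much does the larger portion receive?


Total parts = 4 + 10 = 14
Value per part = 448 / 14 = 32
First share = 4 * 32 = 128
Second share = 10 * 32 = 320
Larger share = 320

320


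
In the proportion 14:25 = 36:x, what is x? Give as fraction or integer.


Setting up: 14/25 = 36/x
Cross multiply: 14 * x = 25 * 36
14x = 900
x = 900/14
x = 450/7

450/7


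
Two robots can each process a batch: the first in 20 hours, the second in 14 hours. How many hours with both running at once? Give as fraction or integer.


Rate of A = 1/20 job per hour
Rate of B = 1/14 job per hour
Combined rate = 1/20 + 1/14
Find common denominator: (14 + 20)/(20*14) = 34/280
Combined rate = 17/140 job per hour
Time together = 1 / (17/140) = 140/17 hours

140/17


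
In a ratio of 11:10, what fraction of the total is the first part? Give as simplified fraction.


Total parts = 11 + 10 = 21
First part fraction = 11/21
Simplify: 11/21 = 11/21

11/21


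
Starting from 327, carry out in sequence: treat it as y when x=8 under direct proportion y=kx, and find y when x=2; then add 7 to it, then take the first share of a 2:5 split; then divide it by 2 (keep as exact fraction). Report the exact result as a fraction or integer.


Start with 327.
Step 1: Direct prop: k = (327)/8; new y = k*2 = 327*2/8 = 327/4
Step 2: Add 7: 327/4+7=355/4; split 2:5 first = 355/4*2/7 = 355/14
Step 3: Divide by 2: 355/14 / 2 = 355/28
Final result = 355/28

355/28


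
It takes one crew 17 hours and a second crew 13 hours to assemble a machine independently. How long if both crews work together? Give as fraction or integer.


Rate of A = 1/17 job per hour
Rate of B = 1/13 job per hour
Combined rate = 1/17 + 1/13
Find common denominator: (13 + 17)/(17*13) = 30/221
Combined rate = 30/221 job per hour
Time together = 1 / (30/221) = 221/30 hours

221/30


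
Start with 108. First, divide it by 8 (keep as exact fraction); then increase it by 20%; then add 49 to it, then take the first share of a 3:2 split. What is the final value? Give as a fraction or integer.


Start with 108.
Step 1: Divide by 8: 108 / 8 = 27/2
Step 2: Increase by 20%: 27/2 * 120/100 = 81/5
Step 3: Add 49: 81/5+49=326/5; split 3:2 first = 326/5*3/5 = 978/25
Final result = 978/25

978/25


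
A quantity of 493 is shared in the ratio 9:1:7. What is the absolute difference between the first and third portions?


Total parts = 9 + 1 + 7 = 17
Value per part = 493 / 17 = 29
Shares: 9*29=261, 1*29=29, 7*29=203
First share = 261, third share = 203
Difference = |261 - 203| = 58

58


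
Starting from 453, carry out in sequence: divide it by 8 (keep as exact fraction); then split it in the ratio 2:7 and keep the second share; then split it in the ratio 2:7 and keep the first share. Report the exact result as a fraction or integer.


Start with 453.
Step 1: Divide by 8: 453 / 8 = 453/8
Step 2: Split 2:7, second share = 453/8 * 7/9 = 1057/24
Step 3: Split 2:7, first share = 1057/24 * 2/9 = 1057/108
Final result = 1057/108

1057/108


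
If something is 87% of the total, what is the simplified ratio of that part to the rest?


Part = 87%, Remainder = 13%
Ratio = 87:13
GCD(87, 13) = 1
Simplify: 87:13 = 87:13

87:13


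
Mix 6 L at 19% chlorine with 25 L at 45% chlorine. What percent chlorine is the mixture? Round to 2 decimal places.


Solute in mixture 1 = 19% of 6 L = 6*19/100 = 57/50 L
Solute in mixture 2 = 45% of 25 L = 25*45/100 = 45/4 L
Total solute = 57/50 + 45/4 = 1239/100 L
Total volume = 6 + 25 = 31 L
Final concentration = 1239/100/31 * 100 = 39.97%

39.97


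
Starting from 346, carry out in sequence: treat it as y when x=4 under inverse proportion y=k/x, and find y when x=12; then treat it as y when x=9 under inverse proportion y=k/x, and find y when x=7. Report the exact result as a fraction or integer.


Start with 346.
Step 1: Inverse prop: k = (346)*4; new y = k/12 = 346*4/12 = 346/3
Step 2: Inverse prop: k = (346/3)*9; new y = k/7 = 346/3*9/7 = 1038/7
Final result = 1038/7

1038/7


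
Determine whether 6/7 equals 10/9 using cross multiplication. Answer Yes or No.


Cross multiply to check 6/7 = 10/9
Left cross product: 6 * 9 = 54
Right cross product: 7 * 10 = 70
54 != 70
Not equal, so proportions differ => No

No


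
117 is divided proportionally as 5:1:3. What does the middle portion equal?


Ratio = 5:1:3
Total parts = 5 + 1 + 3 = 9
Value per part = 117 / 9 = 13
First share = 5 * 13 = 65
Middle share = 1 * 13 = 13
Third share = 3 * 13 = 39

13


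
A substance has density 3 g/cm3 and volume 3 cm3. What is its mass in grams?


Using mass = density * volume
Density = 3 g/cm3
Volume = 3 cm3
Mass = 3 * 3
= 9 g

9


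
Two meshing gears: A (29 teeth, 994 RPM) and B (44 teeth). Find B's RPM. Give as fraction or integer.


Gear ratio: teeth_A * RPM_A = teeth_B * RPM_B
29 * 994 = 44 * RPM_B
28826 = 44 * RPM_B
RPM_B = 28826 / 44
RPM_B = 14413/22

14413/22


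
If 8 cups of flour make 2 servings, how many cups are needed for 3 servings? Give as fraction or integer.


Original: 8 cups for 2 servings
Target servings = 3
Scaling factor = 3/2
New amount = 8 * 3/2
= 24/2
= 12 cups

12


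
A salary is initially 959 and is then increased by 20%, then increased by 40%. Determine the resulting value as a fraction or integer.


Start: 959
Step 1: increase by 20% => multiply by 120/100
  959 * 120/100 = 5754/5
Step 2: increase by 40% => multiply by 140/100
  5754/5 * 140/100 = 40278/25
Final value = 40278/25

40278/25


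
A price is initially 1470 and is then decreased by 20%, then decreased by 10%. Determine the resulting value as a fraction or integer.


Start: 1470
Step 1: decrease by 20% => multiply by 80/100
  1470 * 80/100 = 1176
Step 2: decrease by 10% => multiply by 90/100
  1176 * 90/100 = 5292/5
Final value = 5292/5

5292/5


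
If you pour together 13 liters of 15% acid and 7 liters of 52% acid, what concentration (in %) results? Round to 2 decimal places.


Solute in mixture 1 = 15% of 13 L = 13*15/100 = 39/20 L
Solute in mixture 2 = 52% of 7 L = 7*52/100 = 91/25 L
Total solute = 39/20 + 91/25 = 559/100 L
Total volume = 13 + 7 = 20 L
Final concentration = 559/100/20 * 100 = 27.95%

27.95


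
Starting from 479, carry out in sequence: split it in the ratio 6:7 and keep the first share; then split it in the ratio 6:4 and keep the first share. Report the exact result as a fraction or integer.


Start with 479.
Step 1: Split 6:7, first share = 479 * 6/13 = 2874/13
Step 2: Split 6:4, first share = 2874/13 * 6/10 = 8622/65
Final result = 8622/65

8622/65


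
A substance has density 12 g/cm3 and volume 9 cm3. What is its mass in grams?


Using mass = density * volume
Density = 12 g/cm3
Volume = 9 cm3
Mass = 12 * 9
= 108 g

108


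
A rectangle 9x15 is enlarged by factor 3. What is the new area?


Original dimensions: 9 x 15
Enlargement factor = 3
New width = 9 * 3 = 27
New height = 15 * 3 = 45
New area = 27 * 45 = 1215

1215


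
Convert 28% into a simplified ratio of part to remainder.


Part = 28%, Remainder = 72%
Ratio = 28:72
GCD(28, 72) = 4
Simplify: 7:18 = 7:18

7:18


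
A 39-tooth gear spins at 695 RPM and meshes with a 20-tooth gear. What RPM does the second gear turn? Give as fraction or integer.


Gear ratio: teeth_A * RPM_A = teeth_B * RPM_B
39 * 695 = 20 * RPM_B
27105 = 20 * RPM_B
RPM_B = 27105 / 20
RPM_B = 5421/4

5421/4


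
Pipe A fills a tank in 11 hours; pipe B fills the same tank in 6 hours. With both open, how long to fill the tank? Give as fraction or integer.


Rate of A = 1/11 job per hour
Rate of B = 1/6 job per hour
Combined rate = 1/11 + 1/6
Find common denominator: (6 + 11)/(11*6) = 17/66
Combined rate = 17/66 job per hour
Time together = 1 / (17/66) = 66/17 hours

66/17


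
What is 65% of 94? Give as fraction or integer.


Compute 65% of 94
Convert percentage: 65% = 65/100
Multiply: 94 * 65/100
= 6110/100
= 611/10

611/10


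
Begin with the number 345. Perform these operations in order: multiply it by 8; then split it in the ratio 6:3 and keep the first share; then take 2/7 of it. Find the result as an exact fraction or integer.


Start with 345.
Step 1: Multiply by 8: 345 * 8 = 2760
Step 2: Split 6:3, first share = 2760 * 6/9 = 1840
Step 3: Take 2/7: 1840 * 2/7 = 3680/7
Final result = 3680/7

3680/7


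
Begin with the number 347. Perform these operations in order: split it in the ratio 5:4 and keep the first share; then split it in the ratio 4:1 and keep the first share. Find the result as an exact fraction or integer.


Start with 347.
Step 1: Split 5:4, first share = 347 * 5/9 = 1735/9
Step 2: Split 4:1, first share = 1735/9 * 4/5 = 1388/9
Final result = 1388/9

1388/9


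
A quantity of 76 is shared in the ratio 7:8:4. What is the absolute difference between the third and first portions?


Total parts = 7 + 8 + 4 = 19
Value per part = 76 / 19 = 4
Shares: 7*4=28, 8*4=32, 4*4=16
Third share = 16, first share = 28
Difference = |16 - 28| = 12

12


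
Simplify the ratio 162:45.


Find GCD(162, 45)
GCD = 9
Divide both by 9: 162/9 = 18, 45/9 = 5
Simplified ratio = 18:5

18:5


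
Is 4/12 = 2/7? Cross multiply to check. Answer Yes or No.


Cross multiply to check 4/12 = 2/7
Left cross product: 4 * 7 = 28
Right cross product: 12 * 2 = 24
28 != 24
Not equal, so proportions differ => No

No


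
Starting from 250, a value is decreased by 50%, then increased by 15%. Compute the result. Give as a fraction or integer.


Start: 250
Step 1: decrease by 50% => multiply by 50/100
  250 * 50/100 = 125
Step 2: increase by 15% => multiply by 115/100
  125 * 115/100 = 575/4
Final value = 575/4

575/4


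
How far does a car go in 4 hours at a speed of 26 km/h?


Using distance = speed * time
Speed = 26 km/h
Time = 4 hours
Distance = 26 * 4
= 104 km

104


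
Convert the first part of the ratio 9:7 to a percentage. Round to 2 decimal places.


Total parts = 9 + 7 = 16
First part fraction = 9/16
Percentage = (9/16) * 100
= 0.5625 * 100
= 56.25%

56.25


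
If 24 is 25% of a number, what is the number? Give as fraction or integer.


Given: 24 is 25% of the whole
Set up: 24 = 25/100 * whole
whole = 24 * 100 / 25
whole = 2400 / 25
whole = 96

96


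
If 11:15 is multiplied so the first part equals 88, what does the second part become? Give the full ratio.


Original ratio: 11:15
First term target: 88
Scale factor = 88 / 11 = 8
Multiply second term: 15 * 8 = 120
Equivalent ratio = 88:120

88:120


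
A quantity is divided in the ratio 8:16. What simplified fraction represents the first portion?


Total parts = 8 + 16 = 24
First part fraction = 8/24
Simplify: 8/24 = 1/3

1/3


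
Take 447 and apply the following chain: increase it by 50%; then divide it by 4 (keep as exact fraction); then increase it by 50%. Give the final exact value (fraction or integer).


Start with 447.
Step 1: Increase by 50%: 447 * 150/100 = 1341/2
Step 2: Divide by 4: 1341/2 / 4 = 1341/8
Step 3: Increase by 50%: 1341/8 * 150/100 = 4023/16
Final result = 4023/16

4023/16


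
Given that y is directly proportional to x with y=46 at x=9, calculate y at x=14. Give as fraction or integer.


Direct proportion: y = kx
Find k: k = 46/9 = 46/9
Compute y at x=14: y = 46/9 * 14
y = 644/9

644/9


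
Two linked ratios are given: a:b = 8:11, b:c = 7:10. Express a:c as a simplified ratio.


Given a:b = 8:11 and b:c = 7:10
Make b consistent. Multiply first ratio by 7: a:b = 56:77
Multiply second ratio by 11: b:c = 77:110
Now b = 77 in both, so a:b:c = 56:77:110
Therefore a:c = 56:110
Simplify by GCD: a:c = 28:55

28:55


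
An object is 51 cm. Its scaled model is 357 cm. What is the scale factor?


Original length = 51 cm
Scaled length = 357 cm
Scale factor = 357 / 51
= 7

7


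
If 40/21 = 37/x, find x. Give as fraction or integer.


Setting up: 40/21 = 37/x
Cross multiply: 40 * x = 21 * 37
40x = 777
x = 777/40
x = 777/40

777/40


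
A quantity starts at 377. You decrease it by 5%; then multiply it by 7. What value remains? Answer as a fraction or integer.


Start with 377.
Step 1: Decrease by 5%: 377 * 95/100 = 7163/20
Step 2: Multiply by 7: 7163/20 * 7 = 50141/20
Final result = 50141/20

50141/20


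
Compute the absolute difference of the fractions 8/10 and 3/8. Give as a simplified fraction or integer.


Simplify: 8/10 = 4/5 and 3/8 = 3/8
Find common denominator: LCD = 40
Convert: 32/40 and 15/40
Difference = |32 - 15|/40 = 17/40
Simplified = 17/40

17/40


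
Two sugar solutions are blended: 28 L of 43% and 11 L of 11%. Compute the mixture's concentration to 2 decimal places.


Solute in mixture 1 = 43% of 28 L = 28*43/100 = 301/25 L
Solute in mixture 2 = 11% of 11 L = 11*11/100 = 121/100 L
Total solute = 301/25 + 121/100 = 53/4 L
Total volume = 28 + 11 = 39 L
Final concentration = 53/4/39 * 100 = 33.97%

33.97


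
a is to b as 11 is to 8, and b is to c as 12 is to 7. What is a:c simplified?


Given a:b = 11:8 and b:c = 12:7
Make b consistent. Multiply first ratio by 12: a:b = 132:96
Multiply second ratio by 8: b:c = 96:56
Now b = 96 in both, so a:b:c = 132:96:56
Therefore a:c = 132:56
Simplify by GCD: a:c = 33:14

33:14


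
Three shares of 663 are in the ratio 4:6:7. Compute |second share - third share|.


Total parts = 4 + 6 + 7 = 17
Value per part = 663 / 17 = 39
Shares: 4*39=156, 6*39=234, 7*39=273
Second share = 234, third share = 273
Difference = |234 - 273| = 39

39


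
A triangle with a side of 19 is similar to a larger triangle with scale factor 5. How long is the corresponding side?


Similar triangles have proportional sides
Scale factor = 5
Smaller side = 19
Corresponding larger side = 19 * 5
= 95

95


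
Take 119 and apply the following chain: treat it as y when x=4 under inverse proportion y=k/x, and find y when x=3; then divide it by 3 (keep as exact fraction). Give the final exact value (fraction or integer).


Start with 119.
Step 1: Inverse prop: k = (119)*4; new y = k/3 = 119*4/3 = 476/3
Step 2: Divide by 3: 476/3 / 3 = 476/9
Final result = 476/9

476/9


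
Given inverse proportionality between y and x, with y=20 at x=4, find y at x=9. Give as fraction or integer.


Inverse proportion: y = k/x
Find k: k = 4 * 20 = 80
Compute y at x=9: y = 80/9
y = 80/9

80/9


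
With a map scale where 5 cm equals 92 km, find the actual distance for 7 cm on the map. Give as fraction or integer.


Map scale: 5 cm = 92 km
Measured distance on map = 7 cm
Set up proportion: 7 * 92 / 5
= 644 / 5
= 644/5 km

644/5


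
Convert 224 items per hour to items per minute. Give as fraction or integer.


Converting from per hour to per minute
Rate = 224 items per hour
Divide by 60: 224/60
= 56/15 items per minute

56/15


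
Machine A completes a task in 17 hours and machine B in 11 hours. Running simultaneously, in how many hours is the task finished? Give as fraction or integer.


Rate of A = 1/17 job per hour
Rate of B = 1/11 job per hour
Combined rate = 1/17 + 1/11
Find common denominator: (11 + 17)/(17*11) = 28/187
Combined rate = 28/187 job per hour
Time together = 1 / (28/187) = 187/28 hours

187/28


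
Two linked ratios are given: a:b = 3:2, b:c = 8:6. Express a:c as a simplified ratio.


Given a:b = 3:2 and b:c = 8:6
Make b consistent. Multiply first ratio by 8: a:b = 24:16
Multiply second ratio by 2: b:c = 16:12
Now b = 16 in both, so a:b:c = 24:16:12
Therefore a:c = 24:12
Simplify by GCD: a:c = 2:1

2:1


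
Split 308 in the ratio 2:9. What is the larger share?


Total parts = 2 + 9 = 11
Value per part = 308 / 11 = 28
First share = 2 * 28 = 56
Second share = 9 * 28 = 252
Larger share = 252

252


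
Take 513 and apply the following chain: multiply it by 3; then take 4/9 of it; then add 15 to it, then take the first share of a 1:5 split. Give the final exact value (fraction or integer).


Start with 513.
Step 1: Multiply by 3: 513 * 3 = 1539
Step 2: Take 4/9: 1539 * 4/9 = 684
Step 3: Add 15: 684+15=699; split 1:5 first = 699*1/6 = 233/2
Final result = 233/2

233/2


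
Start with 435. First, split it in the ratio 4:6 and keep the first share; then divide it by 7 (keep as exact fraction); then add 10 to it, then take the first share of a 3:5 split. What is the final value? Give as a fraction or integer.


Start with 435.
Step 1: Split 4:6, first share = 435 * 4/10 = 174
Step 2: Divide by 7: 174 / 7 = 174/7
Step 3: Add 10: 174/7+10=244/7; split 3:5 first = 244/7*3/8 = 183/14
Final result = 183/14

183/14


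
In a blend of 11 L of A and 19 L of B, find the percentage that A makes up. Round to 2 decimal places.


Volume of A = 11 L
Volume of B = 19 L
Total volume = 11 + 19 = 30 L
Percentage of A = (11/30) * 100
= 36.67%

36.67


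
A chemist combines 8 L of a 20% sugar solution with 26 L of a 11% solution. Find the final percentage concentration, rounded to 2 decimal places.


Solute in mixture 1 = 20% of 8 L = 8*20/100 = 8/5 L
Solute in mixture 2 = 11% of 26 L = 26*11/100 = 143/50 L
Total solute = 8/5 + 143/50 = 223/50 L
Total volume = 8 + 26 = 34 L
Final concentration = 223/50/34 * 100 = 13.12%

13.12


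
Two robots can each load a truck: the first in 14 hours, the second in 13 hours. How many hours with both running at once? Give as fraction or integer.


Rate of A = 1/14 job per hour
Rate of B = 1/13 job per hour
Combined rate = 1/14 + 1/13
Find common denominator: (13 + 14)/(14*13) = 27/182
Combined rate = 27/182 job per hour
Time together = 1 / (27/182) = 182/27 hours

182/27


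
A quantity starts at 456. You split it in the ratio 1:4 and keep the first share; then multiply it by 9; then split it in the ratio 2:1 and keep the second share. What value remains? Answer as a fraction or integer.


Start with 456.
Step 1: Split 1:4, first share = 456 * 1/5 = 456/5
Step 2: Multiply by 9: 456/5 * 9 = 4104/5
Step 3: Split 2:1, second share = 4104/5 * 1/3 = 1368/5
Final result = 1368/5

1368/5


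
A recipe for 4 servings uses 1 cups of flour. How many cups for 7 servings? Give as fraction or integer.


Original: 1 cups for 4 servings
Target servings = 7
Scaling factor = 7/4
New amount = 1 * 7/4
= 7/4
= 7/4 cups

7/4


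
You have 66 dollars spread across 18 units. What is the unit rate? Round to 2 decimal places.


Total dollars = 66
Number of units = 18
Unit rate = 66 / 18
= 3.67 dollars per unit

3.67


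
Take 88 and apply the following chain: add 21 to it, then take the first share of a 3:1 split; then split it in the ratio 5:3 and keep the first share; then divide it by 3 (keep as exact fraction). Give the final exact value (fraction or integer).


Start with 88.
Step 1: Add 21: 88+21=109; split 3:1 first = 109*3/4 = 327/4
Step 2: Split 5:3, first share = 327/4 * 5/8 = 1635/32
Step 3: Divide by 3: 1635/32 / 3 = 545/32
Final result = 545/32

545/32


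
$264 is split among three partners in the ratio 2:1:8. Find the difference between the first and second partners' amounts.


Total parts = 2 + 1 + 8 = 11
Value per part = 264 / 11 = 24
Shares: 2*24=48, 1*24=24, 8*24=192
First share = 48, second share = 24
Difference = |48 - 24| = 24

24


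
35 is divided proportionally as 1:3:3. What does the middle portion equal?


Ratio = 1:3:3
Total parts = 1 + 3 + 3 = 7
Value per part = 35 / 7 = 5
First share = 1 * 5 = 5
Middle share = 3 * 5 = 15
Third share = 3 * 5 = 15

15


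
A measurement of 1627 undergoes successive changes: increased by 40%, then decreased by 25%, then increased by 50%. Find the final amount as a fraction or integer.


Start: 1627
Step 1: increase by 40% => multiply by 140/100
  1627 * 140/100 = 11389/5
Step 2: decrease by 25% => multiply by 75/100
  11389/5 * 75/100 = 34167/20
Step 3: increase by 50% => multiply by 150/100
  34167/20 * 150/100 = 102501/40
Final value = 102501/40

102501/40


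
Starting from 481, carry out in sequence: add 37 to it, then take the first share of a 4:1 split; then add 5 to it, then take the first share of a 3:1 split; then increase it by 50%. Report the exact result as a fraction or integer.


Start with 481.
Step 1: Add 37: 481+37=518; split 4:1 first = 518*4/5 = 2072/5
Step 2: Add 5: 2072/5+5=2097/5; split 3:1 first = 2097/5*3/4 = 6291/20
Step 3: Increase by 50%: 6291/20 * 150/100 = 18873/40
Final result = 18873/40

18873/40


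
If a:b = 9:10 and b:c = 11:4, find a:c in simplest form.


Given a:b = 9:10 and b:c = 11:4
Make b consistent. Multiply first ratio by 11: a:b = 99:110
Multiply second ratio by 10: b:c = 110:40
Now b = 110 in both, so a:b:c = 99:110:40
Therefore a:c = 99:40
Simplify by GCD: a:c = 99:40

99:40


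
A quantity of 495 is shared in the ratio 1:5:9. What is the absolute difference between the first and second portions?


Total parts = 1 + 5 + 9 = 15
Value per part = 495 / 15 = 33
Shares: 1*33=33, 5*33=165, 9*33=297
First share = 33, second share = 165
Difference = |33 - 165| = 132

132


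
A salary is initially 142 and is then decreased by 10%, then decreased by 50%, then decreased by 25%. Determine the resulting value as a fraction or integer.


Start: 142
Step 1: decrease by 10% => multiply by 90/100
  142 * 90/100 = 639/5
Step 2: decrease by 50% => multiply by 50/100
  639/5 * 50/100 = 639/10
Step 3: decrease by 25% => multiply by 75/100
  639/10 * 75/100 = 1917/40
Final value = 1917/40

1917/40


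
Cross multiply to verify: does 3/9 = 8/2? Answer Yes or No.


Cross multiply to check 3/9 = 8/2
Left cross product: 3 * 2 = 6
Right cross product: 9 * 8 = 72
6 != 72
Not equal, so proportions differ => No

No


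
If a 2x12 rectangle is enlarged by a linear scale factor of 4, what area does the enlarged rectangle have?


Original dimensions: 2 x 12
Enlargement factor = 4
New width = 2 * 4 = 8
New height = 12 * 4 = 48
New area = 8 * 48 = 384

384


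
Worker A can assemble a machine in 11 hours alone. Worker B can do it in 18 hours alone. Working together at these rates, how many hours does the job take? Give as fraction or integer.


Rate of A = 1/11 job per hour
Rate of B = 1/18 job per hour
Combined rate = 1/11 + 1/18
Find common denominator: (18 + 11)/(11*18) = 29/198
Combined rate = 29/198 job per hour
Time together = 1 / (29/198) = 198/29 hours

198/29


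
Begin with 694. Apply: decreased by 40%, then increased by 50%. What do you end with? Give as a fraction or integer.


Start: 694
Step 1: decrease by 40% => multiply by 60/100
  694 * 60/100 = 2082/5
Step 2: increase by 50% => multiply by 150/100
  2082/5 * 150/100 = 3123/5
Final value = 3123/5

3123/5


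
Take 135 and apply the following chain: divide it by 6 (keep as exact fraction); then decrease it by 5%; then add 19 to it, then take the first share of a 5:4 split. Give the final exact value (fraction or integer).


Start with 135.
Step 1: Divide by 6: 135 / 6 = 45/2
Step 2: Decrease by 5%: 45/2 * 95/100 = 171/8
Step 3: Add 19: 171/8+19=323/8; split 5:4 first = 323/8*5/9 = 1615/72
Final result = 1615/72

1615/72


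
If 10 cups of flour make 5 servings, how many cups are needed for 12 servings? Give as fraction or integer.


Original: 10 cups for 5 servings
Target servings = 12
Scaling factor = 12/5
New amount = 10 * 12/5
= 120/5
= 24 cups

24


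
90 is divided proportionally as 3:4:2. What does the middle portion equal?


Ratio = 3:4:2
Total parts = 3 + 4 + 2 = 9
Value per part = 90 / 9 = 10
First share = 3 * 10 = 30
Middle share = 4 * 10 = 40
Third share = 2 * 10 = 20

40


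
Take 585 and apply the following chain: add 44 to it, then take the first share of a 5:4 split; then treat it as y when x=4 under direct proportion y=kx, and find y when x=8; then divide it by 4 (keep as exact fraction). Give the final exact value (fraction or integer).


Start with 585.
Step 1: Add 44: 585+44=629; split 5:4 first = 629*5/9 = 3145/9
Step 2: Direct prop: k = (3145/9)/4; new y = k*8 = 3145/9*8/4 = 6290/9
Step 3: Divide by 4: 6290/9 / 4 = 3145/18
Final result = 3145/18

3145/18


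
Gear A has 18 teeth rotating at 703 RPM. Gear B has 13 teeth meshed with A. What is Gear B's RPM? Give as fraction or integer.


Gear ratio: teeth_A * RPM_A = teeth_B * RPM_B
18 * 703 = 13 * RPM_B
12654 = 13 * RPM_B
RPM_B = 12654 / 13
RPM_B = 12654/13

12654/13


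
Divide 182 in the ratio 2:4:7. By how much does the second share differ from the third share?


Total parts = 2 + 4 + 7 = 13
Value per part = 182 / 13 = 14
Shares: 2*14=28, 4*14=56, 7*14=98
Second share = 56, third share = 98
Difference = |56 - 98| = 42

42


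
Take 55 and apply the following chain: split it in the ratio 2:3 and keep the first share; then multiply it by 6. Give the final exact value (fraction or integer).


Start with 55.
Step 1: Split 2:3, first share = 55 * 2/5 = 22
Step 2: Multiply by 6: 22 * 6 = 132
Final result = 132

132


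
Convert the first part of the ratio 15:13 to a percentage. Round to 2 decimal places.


Total parts = 15 + 13 = 28
First part fraction = 15/28
Percentage = (15/28) * 100
= 0.535714 * 100
= 53.57%

53.57


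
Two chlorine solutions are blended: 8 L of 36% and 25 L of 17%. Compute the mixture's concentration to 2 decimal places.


Solute in mixture 1 = 36% of 8 L = 8*36/100 = 72/25 L
Solute in mixture 2 = 17% of 25 L = 25*17/100 = 17/4 L
Total solute = 72/25 + 17/4 = 713/100 L
Total volume = 8 + 25 = 33 L
Final concentration = 713/100/33 * 100 = 21.61%

21.61


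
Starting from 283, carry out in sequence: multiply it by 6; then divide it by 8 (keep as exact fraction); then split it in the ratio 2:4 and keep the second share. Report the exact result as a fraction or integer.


Start with 283.
Step 1: Multiply by 6: 283 * 6 = 1698
Step 2: Divide by 8: 1698 / 8 = 849/4
Step 3: Split 2:4, second share = 849/4 * 4/6 = 283/2
Final result = 283/2

283/2


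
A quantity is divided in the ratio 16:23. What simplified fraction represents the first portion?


Total parts = 16 + 23 = 39
First part fraction = 16/39
Simplify: 16/39 = 16/39

16/39


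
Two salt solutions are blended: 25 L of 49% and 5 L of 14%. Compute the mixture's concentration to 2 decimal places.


Solute in mixture 1 = 49% of 25 L = 25*49/100 = 49/4 L
Solute in mixture 2 = 14% of 5 L = 5*14/100 = 7/10 L
Total solute = 49/4 + 7/10 = 259/20 L
Total volume = 25 + 5 = 30 L
Final concentration = 259/20/30 * 100 = 43.17%

43.17


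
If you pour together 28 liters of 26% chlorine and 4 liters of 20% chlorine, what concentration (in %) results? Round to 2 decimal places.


Solute in mixture 1 = 26% of 28 L = 28*26/100 = 182/25 L
Solute in mixture 2 = 20% of 4 L = 4*20/100 = 4/5 L
Total solute = 182/25 + 4/5 = 202/25 L
Total volume = 28 + 4 = 32 L
Final concentration = 202/25/32 * 100 = 25.25%

25.25


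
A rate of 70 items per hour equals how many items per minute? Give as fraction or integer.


Converting from per hour to per minute
Rate = 70 items per hour
Divide by 60: 70/60
= 7/6 items per minute

7/6


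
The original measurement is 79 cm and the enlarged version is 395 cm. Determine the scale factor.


Original length = 79 cm
Scaled length = 395 cm
Scale factor = 395 / 79
= 5

5


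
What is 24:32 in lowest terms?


Find GCD(24, 32)
GCD = 8
Divide both by 8: 24/8 = 3, 32/8 = 4
Simplified ratio = 3:4

3:4


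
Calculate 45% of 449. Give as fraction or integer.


Compute 45% of 449
Convert percentage: 45% = 45/100
Multiply: 449 * 45/100
= 20205/100
= 4041/20

4041/20


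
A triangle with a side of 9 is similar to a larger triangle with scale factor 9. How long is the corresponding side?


Similar triangles have proportional sides
Scale factor = 9
Smaller side = 9
Corresponding larger side = 9 * 9
= 81

81


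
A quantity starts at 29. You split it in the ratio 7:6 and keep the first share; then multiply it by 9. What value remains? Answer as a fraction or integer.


Start with 29.
Step 1: Split 7:6, first share = 29 * 7/13 = 203/13
Step 2: Multiply by 9: 203/13 * 9 = 1827/13
Final result = 1827/13

1827/13


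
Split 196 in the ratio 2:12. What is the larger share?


Total parts = 2 + 12 = 14
Value per part = 196 / 14 = 14
First share = 2 * 14 = 28
Second share = 12 * 14 = 168
Larger share = 168

168


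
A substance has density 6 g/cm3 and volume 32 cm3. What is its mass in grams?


Using mass = density * volume
Density = 6 g/cm3
Volume = 32 cm3
Mass = 6 * 32
= 192 g

192


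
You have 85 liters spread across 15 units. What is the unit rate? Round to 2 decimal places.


Total liters = 85
Number of units = 15
Unit rate = 85 / 15
= 5.67 liters per unit

5.67


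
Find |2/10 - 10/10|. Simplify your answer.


Simplify: 2/10 = 1/5 and 10/10 = 1
Find common denominator: LCD = 5
Convert: 1/5 and 5/5
Difference = |1 - 5|/5 = 4/5
Simplified = 4/5

4/5


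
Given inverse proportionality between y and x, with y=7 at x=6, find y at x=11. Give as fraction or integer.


Inverse proportion: y = k/x
Find k: k = 6 * 7 = 42
Compute y at x=11: y = 42/11
y = 42/11

42/11


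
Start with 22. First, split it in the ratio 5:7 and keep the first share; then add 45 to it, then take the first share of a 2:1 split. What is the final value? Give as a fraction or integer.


Start with 22.
Step 1: Split 5:7, first share = 22 * 5/12 = 55/6
Step 2: Add 45: 55/6+45=325/6; split 2:1 first = 325/6*2/3 = 325/9
Final result = 325/9

325/9


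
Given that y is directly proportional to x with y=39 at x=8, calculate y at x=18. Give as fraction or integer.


Direct proportion: y = kx
Find k: k = 39/8 = 39/8
Compute y at x=18: y = 39/8 * 18
y = 351/4

351/4


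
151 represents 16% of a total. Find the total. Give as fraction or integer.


Given: 151 is 16% of the whole
Set up: 151 = 16/100 * whole
whole = 151 * 100 / 16
whole = 15100 / 16
whole = 3775/4

3775/4


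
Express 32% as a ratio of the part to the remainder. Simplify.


Part = 32%, Remainder = 68%
Ratio = 32:68
GCD(32, 68) = 4
Simplify: 8:17 = 8:17

8:17


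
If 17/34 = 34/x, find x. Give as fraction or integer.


Setting up: 17/34 = 34/x
Cross multiply: 17 * x = 34 * 34
17x = 1156
x = 1156/17
x = 68

68


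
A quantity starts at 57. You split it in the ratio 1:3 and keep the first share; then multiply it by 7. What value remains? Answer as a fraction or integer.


Start with 57.
Step 1: Split 1:3, first share = 57 * 1/4 = 57/4
Step 2: Multiply by 7: 57/4 * 7 = 399/4
Final result = 399/4

399/4


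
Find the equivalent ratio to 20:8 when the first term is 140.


Original ratio: 20:8
First term target: 140
Scale factor = 140 / 20 = 7
Multiply second term: 8 * 7 = 56
Equivalent ratio = 140:56

140:56


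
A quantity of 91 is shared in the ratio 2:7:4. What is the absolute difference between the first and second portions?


Total parts = 2 + 7 + 4 = 13
Value per part = 91 / 13 = 7
Shares: 2*7=14, 7*7=49, 4*7=28
First share = 14, second share = 49
Difference = |14 - 49| = 35

35


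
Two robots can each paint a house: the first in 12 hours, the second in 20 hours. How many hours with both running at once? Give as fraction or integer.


Rate of A = 1/12 job per hour
Rate of B = 1/20 job per hour
Combined rate = 1/12 + 1/20
Find common denominator: (20 + 12)/(12*20) = 32/240
Combined rate = 2/15 job per hour
Time together = 1 / (2/15) = 15/2 hours

15/2


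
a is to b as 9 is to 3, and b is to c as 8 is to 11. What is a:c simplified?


Given a:b = 9:3 and b:c = 8:11
Make b consistent. Multiply first ratio by 8: a:b = 72:24
Multiply second ratio by 3: b:c = 24:33
Now b = 24 in both, so a:b:c = 72:24:33
Therefore a:c = 72:33
Simplify by GCD: a:c = 24:11

24:11


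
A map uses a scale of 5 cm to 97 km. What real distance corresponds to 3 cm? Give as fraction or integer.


Map scale: 5 cm = 97 km
Measured distance on map = 3 cm
Set up proportion: 3 * 97 / 5
= 291 / 5
= 291/5 km

291/5


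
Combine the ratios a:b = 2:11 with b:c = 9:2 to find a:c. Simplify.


Given a:b = 2:11 and b:c = 9:2
Make b consistent. Multiply first ratio by 9: a:b = 18:99
Multiply second ratio by 11: b:c = 99:22
Now b = 99 in both, so a:b:c = 18:99:22
Therefore a:c = 18:22
Simplify by GCD: a:c = 9:11

9:11


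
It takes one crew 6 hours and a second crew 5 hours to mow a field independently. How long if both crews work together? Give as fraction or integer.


Rate of A = 1/6 job per hour
Rate of B = 1/5 job per hour
Combined rate = 1/6 + 1/5
Find common denominator: (5 + 6)/(6*5) = 11/30
Combined rate = 11/30 job per hour
Time together = 1 / (11/30) = 30/11 hours

30/11


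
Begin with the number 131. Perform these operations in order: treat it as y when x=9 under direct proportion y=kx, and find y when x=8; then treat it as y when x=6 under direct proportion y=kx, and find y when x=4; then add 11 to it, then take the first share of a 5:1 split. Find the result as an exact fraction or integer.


Start with 131.
Step 1: Direct prop: k = (131)/9; new y = k*8 = 131*8/9 = 1048/9
Step 2: Direct prop: k = (1048/9)/6; new y = k*4 = 1048/9*4/6 = 2096/27
Step 3: Add 11: 2096/27+11=2393/27; split 5:1 first = 2393/27*5/6 = 11965/162
Final result = 11965/162

11965/162
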